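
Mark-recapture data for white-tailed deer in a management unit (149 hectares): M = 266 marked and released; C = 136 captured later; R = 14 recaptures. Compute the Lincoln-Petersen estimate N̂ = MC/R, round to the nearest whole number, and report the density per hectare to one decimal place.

density ≈ 17.3 white-tailed deer per hectare

N̂ = 266·136/14 = 36176/14 = 2584
Density = N̂ / area = 2584 / 149 ≈ 17.34 → 17.3 per hectare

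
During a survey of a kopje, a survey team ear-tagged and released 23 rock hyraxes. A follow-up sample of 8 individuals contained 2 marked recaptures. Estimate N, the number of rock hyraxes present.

N = 92

N = (23 × 8) / 2 = 184 / 2 = 92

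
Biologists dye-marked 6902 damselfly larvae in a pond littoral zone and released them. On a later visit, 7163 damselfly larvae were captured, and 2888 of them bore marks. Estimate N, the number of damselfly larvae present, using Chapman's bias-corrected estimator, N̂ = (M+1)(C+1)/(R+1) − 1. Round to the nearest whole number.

N̂ = (6902+1)(7163+1)/(2888+1) − 1 = 6903·7164/2889 − 1
= 49453092/2889 − 1 ≈ 17117.7 − 1 ≈ 17116.7 → 17117

N ≈ 17,117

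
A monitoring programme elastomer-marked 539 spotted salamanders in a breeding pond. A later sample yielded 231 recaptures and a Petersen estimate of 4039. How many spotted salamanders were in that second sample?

From N = M·C/R: C = N·R / M = 4039·231 / 539 = 933009 / 539 = 1731.

C = 1731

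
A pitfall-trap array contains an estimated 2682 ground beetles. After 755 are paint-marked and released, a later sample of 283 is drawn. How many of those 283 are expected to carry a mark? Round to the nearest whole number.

expected recaptures ≈ 80

Expected recaptures E[R] = M·C / N.
E[R] = 755 × 283 / 2682 = 213665 / 2682 ≈ 79.7 → 80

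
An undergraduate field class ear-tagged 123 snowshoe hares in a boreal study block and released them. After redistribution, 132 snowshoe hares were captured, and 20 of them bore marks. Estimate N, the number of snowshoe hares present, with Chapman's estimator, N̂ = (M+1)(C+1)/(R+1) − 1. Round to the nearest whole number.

N̂ = (123+1)(132+1)/(20+1) − 1 = 124·133/21 − 1
= 16492/21 − 1 ≈ 785.3 − 1 ≈ 784.3 → 784

N ≈ 784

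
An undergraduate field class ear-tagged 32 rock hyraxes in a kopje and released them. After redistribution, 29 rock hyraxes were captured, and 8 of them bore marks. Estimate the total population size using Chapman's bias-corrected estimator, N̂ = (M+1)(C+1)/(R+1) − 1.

N = 109

N̂ = (32+1)(29+1)/(8+1) − 1 = 33·30/9 − 1
= 990/9 − 1 = 110 − 1 = 109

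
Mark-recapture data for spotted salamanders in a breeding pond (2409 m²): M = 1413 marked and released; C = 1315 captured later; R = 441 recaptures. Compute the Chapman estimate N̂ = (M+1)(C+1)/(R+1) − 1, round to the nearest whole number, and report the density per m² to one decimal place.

density ≈ 1.7 spotted salamanders per m²

N̂ = 1414·1316/442 − 1 = 1860824/442 − 1 ≈ 4209.0 → 4209
Density = N̂ / area = 4209 / 2409 ≈ 1.747 → 1.7 per m²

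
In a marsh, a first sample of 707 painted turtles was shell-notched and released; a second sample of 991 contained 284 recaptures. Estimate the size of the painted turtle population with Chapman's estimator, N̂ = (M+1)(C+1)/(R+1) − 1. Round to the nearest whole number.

N ≈ 2463

N̂ = (707+1)(991+1)/(284+1) − 1 = 708·992/285 − 1
= 702336/285 − 1 ≈ 2464.3 − 1 ≈ 2463.3 → 2463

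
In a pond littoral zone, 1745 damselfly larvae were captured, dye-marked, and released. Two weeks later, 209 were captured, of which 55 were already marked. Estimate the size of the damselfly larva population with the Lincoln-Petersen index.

N = (1745 × 209) / 55 = 364705 / 55 = 6631

N = 6631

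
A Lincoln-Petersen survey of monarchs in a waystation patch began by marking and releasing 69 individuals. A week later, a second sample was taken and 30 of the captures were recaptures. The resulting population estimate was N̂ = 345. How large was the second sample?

C = 150

From N = M·C/R: C = N·R / M = 345·30 / 69 = 10350 / 69 = 150.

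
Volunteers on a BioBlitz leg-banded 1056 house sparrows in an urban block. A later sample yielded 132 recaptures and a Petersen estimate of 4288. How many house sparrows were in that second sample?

From N = M·C/R: C = N·R / M = 4288·132 / 1056 = 566016 / 1056 = 536.

C = 536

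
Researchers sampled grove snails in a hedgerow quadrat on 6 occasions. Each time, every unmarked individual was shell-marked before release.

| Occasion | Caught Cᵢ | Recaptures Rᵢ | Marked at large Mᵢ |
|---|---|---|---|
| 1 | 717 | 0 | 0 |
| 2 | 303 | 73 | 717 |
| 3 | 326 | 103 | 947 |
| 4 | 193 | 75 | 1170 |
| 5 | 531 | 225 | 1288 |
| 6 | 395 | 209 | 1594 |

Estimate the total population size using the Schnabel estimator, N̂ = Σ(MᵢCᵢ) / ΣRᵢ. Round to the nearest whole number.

N ≈ 3015

Σ MᵢCᵢ = 0·717 + 717·303 + 947·326 + 1170·193 + 1288·531 + 1594·395 = 0 + 217251 + 308722 + 225810 + 683928 + 629630 = 2065341
Σ Rᵢ = 0 + 73 + 103 + 75 + 225 + 209 = 685
N̂ = 2065341 / 685 ≈ 3015.1 → 3015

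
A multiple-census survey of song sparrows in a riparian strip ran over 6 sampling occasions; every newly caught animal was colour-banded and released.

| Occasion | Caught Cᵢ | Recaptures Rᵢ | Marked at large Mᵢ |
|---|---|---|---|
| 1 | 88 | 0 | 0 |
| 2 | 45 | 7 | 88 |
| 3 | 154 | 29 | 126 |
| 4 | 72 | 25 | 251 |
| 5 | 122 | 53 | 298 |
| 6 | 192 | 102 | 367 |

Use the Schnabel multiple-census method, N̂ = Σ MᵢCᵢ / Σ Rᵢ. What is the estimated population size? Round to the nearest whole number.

Σ MᵢCᵢ = 0·88 + 88·45 + 126·154 + 251·72 + 298·122 + 367·192 = 0 + 3960 + 19404 + 18072 + 36356 + 70464 = 148256
Σ Rᵢ = 0 + 7 + 29 + 25 + 53 + 102 = 216
N̂ = 148256 / 216 ≈ 686.4 → 686

N ≈ 686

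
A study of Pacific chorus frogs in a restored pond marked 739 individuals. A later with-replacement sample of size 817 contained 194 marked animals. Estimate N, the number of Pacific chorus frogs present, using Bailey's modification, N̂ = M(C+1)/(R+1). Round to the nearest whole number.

N̂ = 739·(817+1)/(194+1) = 739·818/195 = 604502/195 ≈ 3100.0 → 3100

N ≈ 3100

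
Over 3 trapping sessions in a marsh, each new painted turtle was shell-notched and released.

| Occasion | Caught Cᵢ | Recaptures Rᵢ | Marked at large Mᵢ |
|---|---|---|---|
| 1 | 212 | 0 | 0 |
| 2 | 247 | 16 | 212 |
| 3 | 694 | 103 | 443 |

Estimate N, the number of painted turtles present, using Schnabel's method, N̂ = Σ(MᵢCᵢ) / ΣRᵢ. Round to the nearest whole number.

Σ MᵢCᵢ = 0·212 + 212·247 + 443·694 = 0 + 52364 + 307442 = 359806
Σ Rᵢ = 0 + 16 + 103 = 119
N̂ = 359806 / 119 ≈ 3023.6 → 3024

N ≈ 3024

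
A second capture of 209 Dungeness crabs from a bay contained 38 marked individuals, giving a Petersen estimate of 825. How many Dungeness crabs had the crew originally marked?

M = 150

From N = M·C/R: M = N·R / C = 825·38 / 209 = 31350 / 209 = 150.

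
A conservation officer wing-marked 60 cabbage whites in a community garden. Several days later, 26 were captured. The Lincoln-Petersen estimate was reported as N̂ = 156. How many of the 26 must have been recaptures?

R = 10

From N = M·C/R: R = M·C / N = 60·26 / 156 = 1560 / 156 = 10.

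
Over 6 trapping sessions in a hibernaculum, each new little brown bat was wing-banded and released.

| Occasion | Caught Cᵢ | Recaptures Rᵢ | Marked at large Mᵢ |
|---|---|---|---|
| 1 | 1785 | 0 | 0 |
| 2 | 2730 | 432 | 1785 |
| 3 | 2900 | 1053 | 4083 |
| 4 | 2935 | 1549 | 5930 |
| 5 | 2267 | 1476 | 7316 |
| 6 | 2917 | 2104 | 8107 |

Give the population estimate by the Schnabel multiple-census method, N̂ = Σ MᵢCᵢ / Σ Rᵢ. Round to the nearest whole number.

Σ MᵢCᵢ = 0·1785 + 1785·2730 + 4083·2900 + 5930·2935 + 7316·2267 + 8107·2917 = 0 + 4873050 + 11840700 + 17404550 + 16585372 + 23648119 = 74351791
Σ Rᵢ = 0 + 432 + 1053 + 1549 + 1476 + 2104 = 6614
N̂ = 74351791 / 6614 ≈ 11241.6 → 11242

N ≈ 11,242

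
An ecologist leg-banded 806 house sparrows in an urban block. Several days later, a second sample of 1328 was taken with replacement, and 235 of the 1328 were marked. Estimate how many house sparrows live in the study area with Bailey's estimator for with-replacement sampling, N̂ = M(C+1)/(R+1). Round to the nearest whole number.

N ≈ 4539

N̂ = 806·(1328+1)/(235+1) = 806·1329/236 = 1071174/236 ≈ 4538.9 → 4539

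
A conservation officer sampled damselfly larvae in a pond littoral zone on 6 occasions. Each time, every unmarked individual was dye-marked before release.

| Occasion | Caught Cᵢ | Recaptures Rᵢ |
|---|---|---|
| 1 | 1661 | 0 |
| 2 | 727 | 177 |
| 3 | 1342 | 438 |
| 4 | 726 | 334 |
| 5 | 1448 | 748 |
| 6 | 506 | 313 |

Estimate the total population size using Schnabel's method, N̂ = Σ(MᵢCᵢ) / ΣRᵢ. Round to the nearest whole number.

Marked at large before each occasion: Mᵢ = Σⱼ<ᵢ (Cⱼ − Rⱼ) → M1=0, M2=1661, M3=2211, M4=3115, M5=3507, M6=4207
Σ MᵢCᵢ = 0·1661 + 1661·727 + 2211·1342 + 3115·726 + 3507·1448 + 4207·506 = 0 + 1207547 + 2967162 + 2261490 + 5078136 + 2128742 = 13643077
Σ Rᵢ = 0 + 177 + 438 + 334 + 748 + 313 = 2010
N̂ = 13643077 / 2010 ≈ 6787.6 → 6788

N ≈ 6788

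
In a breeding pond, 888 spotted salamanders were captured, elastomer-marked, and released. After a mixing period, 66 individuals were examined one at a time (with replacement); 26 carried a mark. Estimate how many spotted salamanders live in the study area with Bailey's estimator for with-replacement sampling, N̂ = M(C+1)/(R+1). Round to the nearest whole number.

N̂ = 888·(66+1)/(26+1) = 888·67/27 = 59496/27 ≈ 2203.6 → 2204

N ≈ 2204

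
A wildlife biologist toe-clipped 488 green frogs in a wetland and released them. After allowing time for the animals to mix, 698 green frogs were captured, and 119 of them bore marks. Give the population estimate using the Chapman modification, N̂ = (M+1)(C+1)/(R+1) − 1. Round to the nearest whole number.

N̂ = (488+1)(698+1)/(119+1) − 1 = 489·699/120 − 1
= 341811/120 − 1 ≈ 2848.4 − 1 ≈ 2847.4 → 2847

N ≈ 2847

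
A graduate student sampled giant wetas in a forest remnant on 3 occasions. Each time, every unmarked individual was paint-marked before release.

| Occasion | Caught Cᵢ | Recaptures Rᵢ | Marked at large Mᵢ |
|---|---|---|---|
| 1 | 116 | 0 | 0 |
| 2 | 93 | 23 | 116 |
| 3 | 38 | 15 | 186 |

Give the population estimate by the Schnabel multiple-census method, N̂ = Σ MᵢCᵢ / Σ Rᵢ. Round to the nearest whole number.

N ≈ 470

Σ MᵢCᵢ = 0·116 + 116·93 + 186·38 = 0 + 10788 + 7068 = 17856
Σ Rᵢ = 0 + 23 + 15 = 38
N̂ = 17856 / 38 ≈ 469.9 → 470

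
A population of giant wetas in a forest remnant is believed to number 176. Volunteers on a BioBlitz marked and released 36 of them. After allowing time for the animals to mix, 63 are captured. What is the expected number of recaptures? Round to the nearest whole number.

expected recaptures ≈ 13

Expected recaptures E[R] = M·C / N.
E[R] = 36 × 63 / 176 = 2268 / 176 ≈ 12.9 → 13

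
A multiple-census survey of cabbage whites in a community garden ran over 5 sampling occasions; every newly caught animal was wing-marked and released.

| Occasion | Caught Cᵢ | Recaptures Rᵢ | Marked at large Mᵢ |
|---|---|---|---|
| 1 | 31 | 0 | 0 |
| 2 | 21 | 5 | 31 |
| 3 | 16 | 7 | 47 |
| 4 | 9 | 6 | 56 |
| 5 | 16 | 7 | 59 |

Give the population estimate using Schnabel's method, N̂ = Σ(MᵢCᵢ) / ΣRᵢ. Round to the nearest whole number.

N ≈ 114

Σ MᵢCᵢ = 0·31 + 31·21 + 47·16 + 56·9 + 59·16 = 0 + 651 + 752 + 504 + 944 = 2851
Σ Rᵢ = 0 + 5 + 7 + 6 + 7 = 25
N̂ = 2851 / 25 ≈ 114.0 → 114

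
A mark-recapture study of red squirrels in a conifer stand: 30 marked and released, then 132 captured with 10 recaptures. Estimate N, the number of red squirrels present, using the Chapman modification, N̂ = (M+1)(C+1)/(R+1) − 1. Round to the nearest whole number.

N̂ = (30+1)(132+1)/(10+1) − 1 = 31·133/11 − 1
= 4123/11 − 1 ≈ 374.8 − 1 ≈ 373.8 → 374

N ≈ 374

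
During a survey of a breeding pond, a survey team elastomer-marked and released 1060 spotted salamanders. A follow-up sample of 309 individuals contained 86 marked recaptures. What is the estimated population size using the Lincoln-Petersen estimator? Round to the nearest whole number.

Lincoln-Petersen assumes M/N = R/C, so N = M·C / R.
N = (1060 × 309) / 86 = 327540 / 86 ≈ 3808.6 → 3809

N ≈ 3809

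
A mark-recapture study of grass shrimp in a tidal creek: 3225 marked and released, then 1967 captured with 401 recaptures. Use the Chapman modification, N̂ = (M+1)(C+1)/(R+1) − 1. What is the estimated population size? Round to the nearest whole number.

N̂ = (3225+1)(1967+1)/(401+1) − 1 = 3226·1968/402 − 1
= 6348768/402 − 1 ≈ 15793.0 − 1 ≈ 15792.0 → 15792

N ≈ 15,792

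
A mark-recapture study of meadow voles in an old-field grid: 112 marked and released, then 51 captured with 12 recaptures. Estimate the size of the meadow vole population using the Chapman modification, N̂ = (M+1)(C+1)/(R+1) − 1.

N = 451

N̂ = (112+1)(51+1)/(12+1) − 1 = 113·52/13 − 1
= 5876/13 − 1 = 452 − 1 = 451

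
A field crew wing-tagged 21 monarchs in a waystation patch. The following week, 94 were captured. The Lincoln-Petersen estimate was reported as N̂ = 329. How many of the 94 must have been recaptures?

From N = M·C/R: R = M·C / N = 21·94 / 329 = 1974 / 329 = 6.

R = 6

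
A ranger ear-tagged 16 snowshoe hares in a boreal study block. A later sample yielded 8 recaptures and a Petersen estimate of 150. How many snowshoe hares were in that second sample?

C = 75

From N = M·C/R: C = N·R / M = 150·8 / 16 = 1200 / 16 = 75.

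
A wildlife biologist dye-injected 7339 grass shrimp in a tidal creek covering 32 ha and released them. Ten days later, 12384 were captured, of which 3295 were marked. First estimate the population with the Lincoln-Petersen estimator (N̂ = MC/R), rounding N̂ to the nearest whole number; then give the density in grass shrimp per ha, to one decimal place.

density ≈ 862.0 grass shrimp per ha

N̂ = 7339·12384/3295 = 90886176/3295 ≈ 27583.1 → 27583
Density = N̂ / area = 27583 / 32 ≈ 861.97 → 862.0 per ha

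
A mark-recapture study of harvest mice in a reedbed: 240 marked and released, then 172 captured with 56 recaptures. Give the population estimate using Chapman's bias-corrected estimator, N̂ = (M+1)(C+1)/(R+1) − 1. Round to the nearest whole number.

N ≈ 730

N̂ = (240+1)(172+1)/(56+1) − 1 = 241·173/57 − 1
= 41693/57 − 1 ≈ 731.46 − 1 ≈ 730.46 → 730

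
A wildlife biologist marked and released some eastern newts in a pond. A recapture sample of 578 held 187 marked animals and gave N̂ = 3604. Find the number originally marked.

From N = M·C/R: M = N·R / C = 3604·187 / 578 = 673948 / 578 = 1166.

M = 1166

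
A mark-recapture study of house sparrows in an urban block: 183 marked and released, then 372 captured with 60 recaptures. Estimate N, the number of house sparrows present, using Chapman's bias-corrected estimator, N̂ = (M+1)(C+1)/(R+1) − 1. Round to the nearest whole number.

N ≈ 1124

N̂ = (183+1)(372+1)/(60+1) − 1 = 184·373/61 − 1
= 68632/61 − 1 ≈ 1125.1 − 1 ≈ 1124.1 → 1124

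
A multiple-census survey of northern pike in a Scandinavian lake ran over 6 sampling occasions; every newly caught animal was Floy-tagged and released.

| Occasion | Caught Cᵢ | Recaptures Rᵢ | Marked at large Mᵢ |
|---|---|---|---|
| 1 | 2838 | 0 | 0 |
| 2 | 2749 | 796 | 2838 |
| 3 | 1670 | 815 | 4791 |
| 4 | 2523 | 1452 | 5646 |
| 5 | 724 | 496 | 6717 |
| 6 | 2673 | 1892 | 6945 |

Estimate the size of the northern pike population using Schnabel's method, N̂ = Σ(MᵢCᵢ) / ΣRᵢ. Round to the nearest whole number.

N ≈ 9810

Σ MᵢCᵢ = 0·2838 + 2838·2749 + 4791·1670 + 5646·2523 + 6717·724 + 6945·2673 = 0 + 7801662 + 8000970 + 14244858 + 4863108 + 18563985 = 53474583
Σ Rᵢ = 0 + 796 + 815 + 1452 + 496 + 1892 = 5451
N̂ = 53474583 / 5451 ≈ 9810.1 → 9810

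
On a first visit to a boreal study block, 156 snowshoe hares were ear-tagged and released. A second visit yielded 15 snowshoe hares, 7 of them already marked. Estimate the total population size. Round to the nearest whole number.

N ≈ 334

If marked individuals mix randomly, R/C ≈ M/N, giving N ≈ M·C/R.
N = (156 × 15) / 7 = 2340 / 7 ≈ 334.3 → 334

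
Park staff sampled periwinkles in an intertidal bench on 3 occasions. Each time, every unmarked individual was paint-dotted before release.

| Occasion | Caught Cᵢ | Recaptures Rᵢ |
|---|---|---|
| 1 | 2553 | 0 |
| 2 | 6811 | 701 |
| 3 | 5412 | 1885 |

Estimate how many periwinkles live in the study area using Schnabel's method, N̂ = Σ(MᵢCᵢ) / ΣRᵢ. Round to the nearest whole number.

Marked at large before each occasion: Mᵢ = Σⱼ<ᵢ (Cⱼ − Rⱼ) → M1=0, M2=2553, M3=8663
Σ MᵢCᵢ = 0·2553 + 2553·6811 + 8663·5412 = 0 + 17388483 + 46884156 = 64272639
Σ Rᵢ = 0 + 701 + 1885 = 2586
N̂ = 64272639 / 2586 ≈ 24854.1 → 24854

N ≈ 24,854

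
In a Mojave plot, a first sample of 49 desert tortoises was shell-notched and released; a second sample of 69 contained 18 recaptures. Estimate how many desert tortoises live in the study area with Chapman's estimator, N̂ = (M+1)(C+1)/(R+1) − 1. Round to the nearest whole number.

N ≈ 183

N̂ = (49+1)(69+1)/(18+1) − 1 = 50·70/19 − 1
= 3500/19 − 1 ≈ 184.2 − 1 ≈ 183.2 → 183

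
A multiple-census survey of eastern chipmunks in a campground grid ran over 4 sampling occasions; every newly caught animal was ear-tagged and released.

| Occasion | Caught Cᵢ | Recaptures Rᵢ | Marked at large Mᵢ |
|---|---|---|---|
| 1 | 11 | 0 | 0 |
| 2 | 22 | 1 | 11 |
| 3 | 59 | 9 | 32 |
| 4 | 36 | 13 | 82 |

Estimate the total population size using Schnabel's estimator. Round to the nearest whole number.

N ≈ 221

Σ MᵢCᵢ = 0·11 + 11·22 + 32·59 + 82·36 = 0 + 242 + 1888 + 2952 = 5082
Σ Rᵢ = 0 + 1 + 9 + 13 = 23
N̂ = 5082 / 23 ≈ 221.0 → 221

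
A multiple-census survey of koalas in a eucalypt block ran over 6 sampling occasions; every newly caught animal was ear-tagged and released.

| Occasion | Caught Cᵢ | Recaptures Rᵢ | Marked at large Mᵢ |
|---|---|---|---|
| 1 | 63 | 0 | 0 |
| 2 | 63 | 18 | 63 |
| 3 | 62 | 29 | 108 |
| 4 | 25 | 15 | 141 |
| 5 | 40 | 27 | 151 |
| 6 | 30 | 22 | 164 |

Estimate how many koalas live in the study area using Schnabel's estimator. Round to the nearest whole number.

N ≈ 227

Σ MᵢCᵢ = 0·63 + 63·63 + 108·62 + 141·25 + 151·40 + 164·30 = 0 + 3969 + 6696 + 3525 + 6040 + 4920 = 25150
Σ Rᵢ = 0 + 18 + 29 + 15 + 27 + 22 = 111
N̂ = 25150 / 111 ≈ 226.6 → 227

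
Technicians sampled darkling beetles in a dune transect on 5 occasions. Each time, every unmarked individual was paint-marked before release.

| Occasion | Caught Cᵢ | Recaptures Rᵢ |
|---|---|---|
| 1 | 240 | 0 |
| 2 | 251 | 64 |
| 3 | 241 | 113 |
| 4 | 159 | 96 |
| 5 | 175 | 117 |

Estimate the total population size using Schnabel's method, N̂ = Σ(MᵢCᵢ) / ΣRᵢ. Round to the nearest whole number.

Marked at large before each occasion: Mᵢ = Σⱼ<ᵢ (Cⱼ − Rⱼ) → M1=0, M2=240, M3=427, M4=555, M5=618
Σ MᵢCᵢ = 0·240 + 240·251 + 427·241 + 555·159 + 618·175 = 0 + 60240 + 102907 + 88245 + 108150 = 359542
Σ Rᵢ = 0 + 64 + 113 + 96 + 117 = 390
N̂ = 359542 / 390 ≈ 921.9 → 922

N ≈ 922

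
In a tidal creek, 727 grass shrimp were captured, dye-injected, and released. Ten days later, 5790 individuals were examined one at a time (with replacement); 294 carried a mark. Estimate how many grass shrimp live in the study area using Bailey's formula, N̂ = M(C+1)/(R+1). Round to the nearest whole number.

N̂ = 727·(5790+1)/(294+1) = 727·5791/295 = 4210057/295 ≈ 14271.4 → 14271

N ≈ 14,271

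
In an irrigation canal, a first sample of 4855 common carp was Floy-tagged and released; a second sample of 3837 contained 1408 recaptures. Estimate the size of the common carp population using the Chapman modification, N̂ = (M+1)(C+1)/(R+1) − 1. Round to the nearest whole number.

N̂ = (4855+1)(3837+1)/(1408+1) − 1 = 4856·3838/1409 − 1
= 18637328/1409 − 1 ≈ 13227.3 − 1 ≈ 13226.3 → 13226

N ≈ 13,226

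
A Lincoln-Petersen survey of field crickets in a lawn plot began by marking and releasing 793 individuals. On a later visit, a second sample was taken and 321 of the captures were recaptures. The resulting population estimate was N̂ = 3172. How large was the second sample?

C = 1284

From N = M·C/R: C = N·R / M = 3172·321 / 793 = 1018212 / 793 = 1284.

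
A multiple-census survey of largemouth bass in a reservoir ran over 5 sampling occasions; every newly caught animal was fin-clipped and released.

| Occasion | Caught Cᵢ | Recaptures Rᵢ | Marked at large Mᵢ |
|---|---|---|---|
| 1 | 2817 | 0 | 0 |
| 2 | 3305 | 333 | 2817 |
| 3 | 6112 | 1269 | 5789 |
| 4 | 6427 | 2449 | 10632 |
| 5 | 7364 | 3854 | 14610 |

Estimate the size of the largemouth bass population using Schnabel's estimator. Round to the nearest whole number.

Σ MᵢCᵢ = 0·2817 + 2817·3305 + 5789·6112 + 10632·6427 + 14610·7364 = 0 + 9310185 + 35382368 + 68331864 + 107588040 = 220612457
Σ Rᵢ = 0 + 333 + 1269 + 2449 + 3854 = 7905
N̂ = 220612457 / 7905 ≈ 27908.0 → 27908

N ≈ 27,908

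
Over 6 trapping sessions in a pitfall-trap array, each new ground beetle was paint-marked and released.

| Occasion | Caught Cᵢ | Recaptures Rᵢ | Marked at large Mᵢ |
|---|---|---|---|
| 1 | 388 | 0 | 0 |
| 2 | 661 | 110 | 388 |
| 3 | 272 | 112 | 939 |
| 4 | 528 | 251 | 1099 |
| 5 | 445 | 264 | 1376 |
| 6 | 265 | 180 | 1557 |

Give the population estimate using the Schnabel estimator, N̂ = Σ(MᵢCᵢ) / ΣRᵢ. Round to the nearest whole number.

N ≈ 2309

Σ MᵢCᵢ = 0·388 + 388·661 + 939·272 + 1099·528 + 1376·445 + 1557·265 = 0 + 256468 + 255408 + 580272 + 612320 + 412605 = 2117073
Σ Rᵢ = 0 + 110 + 112 + 251 + 264 + 180 = 917
N̂ = 2117073 / 917 ≈ 2308.7 → 2309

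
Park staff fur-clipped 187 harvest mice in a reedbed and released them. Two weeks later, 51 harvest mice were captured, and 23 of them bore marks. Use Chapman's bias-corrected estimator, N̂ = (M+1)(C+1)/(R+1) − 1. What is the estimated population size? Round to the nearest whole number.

N̂ = (187+1)(51+1)/(23+1) − 1 = 188·52/24 − 1
= 9776/24 − 1 ≈ 407.3 − 1 ≈ 406.3 → 406

N ≈ 406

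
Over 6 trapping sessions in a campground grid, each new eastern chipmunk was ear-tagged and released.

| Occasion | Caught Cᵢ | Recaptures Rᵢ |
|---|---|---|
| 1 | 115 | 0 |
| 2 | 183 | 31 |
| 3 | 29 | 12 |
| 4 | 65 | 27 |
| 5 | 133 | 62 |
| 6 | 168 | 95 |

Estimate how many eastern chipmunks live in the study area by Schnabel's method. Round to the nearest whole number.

N ≈ 688

Marked at large before each occasion: Mᵢ = Σⱼ<ᵢ (Cⱼ − Rⱼ) → M1=0, M2=115, M3=267, M4=284, M5=322, M6=393
Σ MᵢCᵢ = 0·115 + 115·183 + 267·29 + 284·65 + 322·133 + 393·168 = 0 + 21045 + 7743 + 18460 + 42826 + 66024 = 156098
Σ Rᵢ = 0 + 31 + 12 + 27 + 62 + 95 = 227
N̂ = 156098 / 227 ≈ 687.7 → 688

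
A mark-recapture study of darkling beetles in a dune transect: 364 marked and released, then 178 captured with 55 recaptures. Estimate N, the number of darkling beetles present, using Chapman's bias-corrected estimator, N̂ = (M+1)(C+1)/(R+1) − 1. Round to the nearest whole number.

N ≈ 1166

N̂ = (364+1)(178+1)/(55+1) − 1 = 365·179/56 − 1
= 65335/56 − 1 ≈ 1166.7 − 1 ≈ 1165.7 → 1166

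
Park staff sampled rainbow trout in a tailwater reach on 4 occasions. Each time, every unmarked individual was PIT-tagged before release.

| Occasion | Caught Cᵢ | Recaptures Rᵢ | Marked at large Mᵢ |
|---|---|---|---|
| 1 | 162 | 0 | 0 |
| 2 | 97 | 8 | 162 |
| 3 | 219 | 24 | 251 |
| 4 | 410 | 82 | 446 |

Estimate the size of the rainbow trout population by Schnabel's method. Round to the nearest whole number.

Σ MᵢCᵢ = 0·162 + 162·97 + 251·219 + 446·410 = 0 + 15714 + 54969 + 182860 = 253543
Σ Rᵢ = 0 + 8 + 24 + 82 = 114
N̂ = 253543 / 114 ≈ 2224.1 → 2224

N ≈ 2224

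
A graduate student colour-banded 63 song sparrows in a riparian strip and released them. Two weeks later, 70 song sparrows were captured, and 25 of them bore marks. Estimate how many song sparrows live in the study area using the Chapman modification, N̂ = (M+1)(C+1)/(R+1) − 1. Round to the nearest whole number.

N̂ = (63+1)(70+1)/(25+1) − 1 = 64·71/26 − 1
= 4544/26 − 1 ≈ 174.8 − 1 ≈ 173.8 → 174

N ≈ 174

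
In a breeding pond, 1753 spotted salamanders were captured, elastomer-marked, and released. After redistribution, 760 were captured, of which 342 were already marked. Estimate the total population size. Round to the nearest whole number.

N ≈ 3896

If marked individuals mix randomly, R/C ≈ M/N, giving N ≈ M·C/R.
N = (1753 × 760) / 342 = 1332280 / 342 ≈ 3895.6 → 3896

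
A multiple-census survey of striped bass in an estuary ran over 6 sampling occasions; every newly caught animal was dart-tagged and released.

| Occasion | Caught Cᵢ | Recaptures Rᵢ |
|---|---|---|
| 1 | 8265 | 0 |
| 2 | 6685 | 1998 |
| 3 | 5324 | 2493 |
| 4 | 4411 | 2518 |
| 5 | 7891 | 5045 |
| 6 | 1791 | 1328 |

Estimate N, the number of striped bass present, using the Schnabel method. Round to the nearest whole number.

N ≈ 27,654

Marked at large before each occasion: Mᵢ = Σⱼ<ᵢ (Cⱼ − Rⱼ) → M1=0, M2=8265, M3=12952, M4=15783, M5=17676, M6=20522
Σ MᵢCᵢ = 0·8265 + 8265·6685 + 12952·5324 + 15783·4411 + 17676·7891 + 20522·1791 = 0 + 55251525 + 68956448 + 69618813 + 139481316 + 36754902 = 370063004
Σ Rᵢ = 0 + 1998 + 2493 + 2518 + 5045 + 1328 = 13382
N̂ = 370063004 / 13382 ≈ 27653.8 → 27654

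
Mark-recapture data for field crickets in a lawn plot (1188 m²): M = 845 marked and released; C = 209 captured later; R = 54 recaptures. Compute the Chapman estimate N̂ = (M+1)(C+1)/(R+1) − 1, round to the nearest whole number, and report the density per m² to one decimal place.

N̂ = 846·210/55 − 1 = 177660/55 − 1 ≈ 3229.2 → 3229
Density = N̂ / area = 3229 / 1188 ≈ 2.72 → 2.7 per m²

density ≈ 2.7 field crickets per m²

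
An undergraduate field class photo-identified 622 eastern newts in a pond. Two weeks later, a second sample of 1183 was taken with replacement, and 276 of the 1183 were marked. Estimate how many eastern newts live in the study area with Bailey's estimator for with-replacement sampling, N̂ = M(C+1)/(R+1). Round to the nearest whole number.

N ≈ 2659

N̂ = 622·(1183+1)/(276+1) = 622·1184/277 = 736448/277 ≈ 2658.7 → 2659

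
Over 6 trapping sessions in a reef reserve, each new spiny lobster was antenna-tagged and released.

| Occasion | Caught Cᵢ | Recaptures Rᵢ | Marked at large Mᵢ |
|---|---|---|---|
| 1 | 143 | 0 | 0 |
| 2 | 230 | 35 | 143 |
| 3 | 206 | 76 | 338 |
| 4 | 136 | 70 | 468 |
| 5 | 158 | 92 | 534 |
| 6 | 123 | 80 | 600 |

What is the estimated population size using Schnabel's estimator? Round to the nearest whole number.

N ≈ 919

Σ MᵢCᵢ = 0·143 + 143·230 + 338·206 + 468·136 + 534·158 + 600·123 = 0 + 32890 + 69628 + 63648 + 84372 + 73800 = 324338
Σ Rᵢ = 0 + 35 + 76 + 70 + 92 + 80 = 353
N̂ = 324338 / 353 ≈ 918.8 → 919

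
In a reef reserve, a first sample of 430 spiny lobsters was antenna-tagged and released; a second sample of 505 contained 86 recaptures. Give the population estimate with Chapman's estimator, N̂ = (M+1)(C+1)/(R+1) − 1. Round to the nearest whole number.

N ≈ 2506

N̂ = (430+1)(505+1)/(86+1) − 1 = 431·506/87 − 1
= 218086/87 − 1 ≈ 2506.7 − 1 ≈ 2505.7 → 2506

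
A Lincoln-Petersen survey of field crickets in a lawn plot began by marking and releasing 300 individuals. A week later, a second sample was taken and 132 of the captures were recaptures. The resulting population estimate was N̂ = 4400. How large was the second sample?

From N = M·C/R: C = N·R / M = 4400·132 / 300 = 580800 / 300 = 1936.

C = 1936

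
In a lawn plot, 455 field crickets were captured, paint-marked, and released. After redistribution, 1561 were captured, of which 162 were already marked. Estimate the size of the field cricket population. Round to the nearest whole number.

N ≈ 4384

If marked individuals mix randomly, R/C ≈ M/N, giving N ≈ M·C/R.
N = (455 × 1561) / 162 = 710255 / 162 ≈ 4384.3 → 4384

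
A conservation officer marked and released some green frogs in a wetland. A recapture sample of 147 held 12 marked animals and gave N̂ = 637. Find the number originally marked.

From N = M·C/R: M = N·R / C = 637·12 / 147 = 7644 / 147 = 52.

M = 52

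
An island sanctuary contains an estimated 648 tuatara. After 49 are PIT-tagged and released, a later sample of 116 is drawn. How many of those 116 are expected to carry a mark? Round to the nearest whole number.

expected recaptures ≈ 9

Expected recaptures E[R] = M·C / N.
E[R] = 49 × 116 / 648 = 5684 / 648 ≈ 8.8 → 9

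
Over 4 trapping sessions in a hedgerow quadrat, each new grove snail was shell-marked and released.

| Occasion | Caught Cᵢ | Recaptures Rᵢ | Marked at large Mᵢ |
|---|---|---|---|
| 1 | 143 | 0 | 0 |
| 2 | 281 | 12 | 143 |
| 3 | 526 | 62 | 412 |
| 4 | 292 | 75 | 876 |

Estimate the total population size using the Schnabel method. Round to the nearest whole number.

Σ MᵢCᵢ = 0·143 + 143·281 + 412·526 + 876·292 = 0 + 40183 + 216712 + 255792 = 512687
Σ Rᵢ = 0 + 12 + 62 + 75 = 149
N̂ = 512687 / 149 ≈ 3440.9 → 3441

N ≈ 3441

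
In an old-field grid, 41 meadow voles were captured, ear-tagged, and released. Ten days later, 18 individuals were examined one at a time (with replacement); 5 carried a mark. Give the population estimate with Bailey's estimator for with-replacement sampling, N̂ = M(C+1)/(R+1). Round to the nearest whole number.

N ≈ 130

N̂ = 41·(18+1)/(5+1) = 41·19/6 = 779/6 ≈ 129.8 → 130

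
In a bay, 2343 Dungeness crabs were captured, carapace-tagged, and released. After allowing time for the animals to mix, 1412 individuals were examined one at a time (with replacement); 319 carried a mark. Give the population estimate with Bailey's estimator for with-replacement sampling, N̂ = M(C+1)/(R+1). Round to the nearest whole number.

N ≈ 10,346

N̂ = 2343·(1412+1)/(319+1) = 2343·1413/320 = 3310659/320 ≈ 10345.8 → 10346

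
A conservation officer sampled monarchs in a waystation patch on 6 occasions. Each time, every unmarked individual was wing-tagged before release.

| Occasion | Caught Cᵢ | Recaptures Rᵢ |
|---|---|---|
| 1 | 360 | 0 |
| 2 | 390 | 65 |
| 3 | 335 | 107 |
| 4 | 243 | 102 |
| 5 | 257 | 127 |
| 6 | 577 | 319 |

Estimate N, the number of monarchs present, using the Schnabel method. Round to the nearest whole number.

Marked at large before each occasion: Mᵢ = Σⱼ<ᵢ (Cⱼ − Rⱼ) → M1=0, M2=360, M3=685, M4=913, M5=1054, M6=1184
Σ MᵢCᵢ = 0·360 + 360·390 + 685·335 + 913·243 + 1054·257 + 1184·577 = 0 + 140400 + 229475 + 221859 + 270878 + 683168 = 1545780
Σ Rᵢ = 0 + 65 + 107 + 102 + 127 + 319 = 720
N̂ = 1545780 / 720 ≈ 2146.9 → 2147

N ≈ 2147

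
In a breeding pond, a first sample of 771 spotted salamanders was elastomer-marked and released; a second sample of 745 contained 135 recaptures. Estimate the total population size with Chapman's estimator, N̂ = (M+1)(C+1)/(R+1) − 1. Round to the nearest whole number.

N̂ = (771+1)(745+1)/(135+1) − 1 = 772·746/136 − 1
= 575912/136 − 1 ≈ 4234.6 − 1 ≈ 4233.6 → 4234

N ≈ 4234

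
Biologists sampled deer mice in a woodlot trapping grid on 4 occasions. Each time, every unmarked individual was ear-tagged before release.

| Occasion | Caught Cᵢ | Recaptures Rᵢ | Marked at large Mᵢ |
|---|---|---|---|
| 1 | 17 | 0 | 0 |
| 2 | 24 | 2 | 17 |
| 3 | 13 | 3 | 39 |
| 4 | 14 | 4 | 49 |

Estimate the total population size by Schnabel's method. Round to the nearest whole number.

Σ MᵢCᵢ = 0·17 + 17·24 + 39·13 + 49·14 = 0 + 408 + 507 + 686 = 1601
Σ Rᵢ = 0 + 2 + 3 + 4 = 9
N̂ = 1601 / 9 ≈ 177.9 → 178

N ≈ 178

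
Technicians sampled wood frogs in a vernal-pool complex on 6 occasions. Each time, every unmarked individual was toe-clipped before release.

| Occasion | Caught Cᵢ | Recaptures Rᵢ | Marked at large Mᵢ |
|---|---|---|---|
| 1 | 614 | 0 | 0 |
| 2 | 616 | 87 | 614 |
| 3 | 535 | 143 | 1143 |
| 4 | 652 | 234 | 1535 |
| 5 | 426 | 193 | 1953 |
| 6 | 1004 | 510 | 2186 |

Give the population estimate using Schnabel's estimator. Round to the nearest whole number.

N ≈ 4299

Σ MᵢCᵢ = 0·614 + 614·616 + 1143·535 + 1535·652 + 1953·426 + 2186·1004 = 0 + 378224 + 611505 + 1000820 + 831978 + 2194744 = 5017271
Σ Rᵢ = 0 + 87 + 143 + 234 + 193 + 510 = 1167
N̂ = 5017271 / 1167 ≈ 4299.3 → 4299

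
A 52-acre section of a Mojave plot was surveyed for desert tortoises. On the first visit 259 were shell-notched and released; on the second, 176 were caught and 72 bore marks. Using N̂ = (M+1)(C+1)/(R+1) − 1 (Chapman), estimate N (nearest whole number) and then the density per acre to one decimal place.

N̂ = 260·177/73 − 1 = 46020/73 − 1 ≈ 629.4 → 629
Density = N̂ / area = 629 / 52 ≈ 12.10 → 12.1 per acre

density ≈ 12.1 desert tortoises per acre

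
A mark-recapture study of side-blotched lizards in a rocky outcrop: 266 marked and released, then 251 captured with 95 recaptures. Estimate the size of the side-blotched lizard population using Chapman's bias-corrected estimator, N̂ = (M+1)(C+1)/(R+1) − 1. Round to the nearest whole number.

N ≈ 700

N̂ = (266+1)(251+1)/(95+1) − 1 = 267·252/96 − 1
= 67284/96 − 1 ≈ 700.9 − 1 ≈ 699.9 → 700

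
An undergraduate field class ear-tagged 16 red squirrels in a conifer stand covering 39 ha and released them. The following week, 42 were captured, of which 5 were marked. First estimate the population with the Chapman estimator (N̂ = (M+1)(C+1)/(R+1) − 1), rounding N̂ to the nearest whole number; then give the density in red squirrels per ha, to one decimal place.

N̂ = 17·43/6 − 1 = 731/6 − 1 ≈ 120.8 → 121
Density = N̂ / area = 121 / 39 ≈ 3.10 → 3.1 per ha

density ≈ 3.1 red squirrels per ha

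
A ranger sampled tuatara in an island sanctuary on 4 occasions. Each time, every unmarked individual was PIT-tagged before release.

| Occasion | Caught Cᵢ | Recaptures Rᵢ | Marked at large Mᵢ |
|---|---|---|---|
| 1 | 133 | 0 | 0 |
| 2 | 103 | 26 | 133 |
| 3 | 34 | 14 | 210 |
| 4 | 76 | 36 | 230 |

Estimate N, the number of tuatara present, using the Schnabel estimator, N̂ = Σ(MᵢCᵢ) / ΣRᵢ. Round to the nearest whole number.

N ≈ 504

Σ MᵢCᵢ = 0·133 + 133·103 + 210·34 + 230·76 = 0 + 13699 + 7140 + 17480 = 38319
Σ Rᵢ = 0 + 26 + 14 + 36 = 76
N̂ = 38319 / 76 ≈ 504.2 → 504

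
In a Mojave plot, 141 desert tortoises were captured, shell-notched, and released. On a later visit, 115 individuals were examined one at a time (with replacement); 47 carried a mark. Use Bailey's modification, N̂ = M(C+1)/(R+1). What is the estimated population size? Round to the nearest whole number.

N ≈ 341

N̂ = 141·(115+1)/(47+1) = 141·116/48 = 16356/48 ≈ 340.8 → 341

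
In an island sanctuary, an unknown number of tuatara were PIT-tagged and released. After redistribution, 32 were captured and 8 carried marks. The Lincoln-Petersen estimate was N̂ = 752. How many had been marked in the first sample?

M = 188

From N = M·C/R: M = N·R / C = 752·8 / 32 = 6016 / 32 = 188.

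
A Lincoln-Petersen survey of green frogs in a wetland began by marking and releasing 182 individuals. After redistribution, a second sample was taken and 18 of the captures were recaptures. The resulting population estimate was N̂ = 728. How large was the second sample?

C = 72

From N = M·C/R: C = N·R / M = 728·18 / 182 = 13104 / 182 = 72.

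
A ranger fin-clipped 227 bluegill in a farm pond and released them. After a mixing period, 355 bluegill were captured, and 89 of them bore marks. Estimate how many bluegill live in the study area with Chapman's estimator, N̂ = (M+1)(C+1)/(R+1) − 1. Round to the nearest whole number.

N̂ = (227+1)(355+1)/(89+1) − 1 = 228·356/90 − 1
= 81168/90 − 1 ≈ 901.9 − 1 ≈ 900.9 → 901

N ≈ 901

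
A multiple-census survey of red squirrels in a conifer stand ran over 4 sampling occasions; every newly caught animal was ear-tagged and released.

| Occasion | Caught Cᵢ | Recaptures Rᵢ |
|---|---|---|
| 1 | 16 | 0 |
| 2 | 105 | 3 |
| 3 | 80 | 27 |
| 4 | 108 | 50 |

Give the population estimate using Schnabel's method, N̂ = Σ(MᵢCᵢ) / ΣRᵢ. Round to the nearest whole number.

Marked at large before each occasion: Mᵢ = Σⱼ<ᵢ (Cⱼ − Rⱼ) → M1=0, M2=16, M3=118, M4=171
Σ MᵢCᵢ = 0·16 + 16·105 + 118·80 + 171·108 = 0 + 1680 + 9440 + 18468 = 29588
Σ Rᵢ = 0 + 3 + 27 + 50 = 80
N̂ = 29588 / 80 ≈ 369.9 → 370

N ≈ 370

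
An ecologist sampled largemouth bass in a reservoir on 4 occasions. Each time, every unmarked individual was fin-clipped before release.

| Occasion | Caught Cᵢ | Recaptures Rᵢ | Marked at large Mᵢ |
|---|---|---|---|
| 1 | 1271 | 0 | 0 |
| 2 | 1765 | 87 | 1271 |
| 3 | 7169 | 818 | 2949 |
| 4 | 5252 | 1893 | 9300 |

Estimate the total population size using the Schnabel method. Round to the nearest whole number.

Σ MᵢCᵢ = 0·1271 + 1271·1765 + 2949·7169 + 9300·5252 = 0 + 2243315 + 21141381 + 48843600 = 72228296
Σ Rᵢ = 0 + 87 + 818 + 1893 = 2798
N̂ = 72228296 / 2798 ≈ 25814.3 → 25814

N ≈ 25,814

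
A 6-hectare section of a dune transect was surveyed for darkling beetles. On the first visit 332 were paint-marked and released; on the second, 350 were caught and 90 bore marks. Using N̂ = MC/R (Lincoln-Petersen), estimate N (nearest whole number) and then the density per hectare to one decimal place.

density ≈ 215.2 darkling beetles per hectare

N̂ = 332·350/90 = 116200/90 ≈ 1291.1 → 1291
Density = N̂ / area = 1291 / 6 ≈ 215.17 → 215.2 per hectare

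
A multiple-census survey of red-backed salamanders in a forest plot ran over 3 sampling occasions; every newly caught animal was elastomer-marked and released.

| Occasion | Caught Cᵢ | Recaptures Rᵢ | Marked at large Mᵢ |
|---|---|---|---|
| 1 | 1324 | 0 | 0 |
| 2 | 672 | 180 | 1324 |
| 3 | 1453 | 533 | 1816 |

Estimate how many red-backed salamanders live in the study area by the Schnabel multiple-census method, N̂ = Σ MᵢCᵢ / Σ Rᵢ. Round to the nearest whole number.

Σ MᵢCᵢ = 0·1324 + 1324·672 + 1816·1453 = 0 + 889728 + 2638648 = 3528376
Σ Rᵢ = 0 + 180 + 533 = 713
N̂ = 3528376 / 713 ≈ 4948.6 → 4949

N ≈ 4949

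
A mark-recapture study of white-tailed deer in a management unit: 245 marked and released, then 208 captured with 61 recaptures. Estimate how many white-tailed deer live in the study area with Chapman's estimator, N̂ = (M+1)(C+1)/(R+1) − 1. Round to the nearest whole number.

N ≈ 828

N̂ = (245+1)(208+1)/(61+1) − 1 = 246·209/62 − 1
= 51414/62 − 1 ≈ 829.3 − 1 ≈ 828.3 → 828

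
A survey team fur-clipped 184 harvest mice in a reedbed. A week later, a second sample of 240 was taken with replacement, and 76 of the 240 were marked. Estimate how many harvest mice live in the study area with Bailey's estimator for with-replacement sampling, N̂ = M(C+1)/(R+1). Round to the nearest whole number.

N ≈ 576

N̂ = 184·(240+1)/(76+1) = 184·241/77 = 44344/77 ≈ 575.9 → 576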